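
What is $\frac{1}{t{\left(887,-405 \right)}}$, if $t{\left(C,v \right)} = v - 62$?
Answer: $- \frac{1}{467} \approx -0.0021413$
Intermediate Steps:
$t{\left(C,v \right)} = -62 + v$
$\frac{1}{t{\left(887,-405 \right)}} = \frac{1}{-62 - 405} = \frac{1}{-467} = - \frac{1}{467}$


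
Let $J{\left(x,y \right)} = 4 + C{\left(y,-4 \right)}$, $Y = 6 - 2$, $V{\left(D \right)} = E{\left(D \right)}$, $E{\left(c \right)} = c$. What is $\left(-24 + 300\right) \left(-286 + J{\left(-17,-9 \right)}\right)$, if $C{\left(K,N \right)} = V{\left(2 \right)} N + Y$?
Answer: $-78936$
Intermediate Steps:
$V{\left(D \right)} = D$
$Y = 4$
$C{\left(K,N \right)} = 4 + 2 N$ ($C{\left(K,N \right)} = 2 N + 4 = 4 + 2 N$)
$J{\left(x,y \right)} = 0$ ($J{\left(x,y \right)} = 4 + \left(4 + 2 \left(-4\right)\right) = 4 + \left(4 - 8\right) = 4 - 4 = 0$)
$\left(-24 + 300\right) \left(-286 + J{\left(-17,-9 \right)}\right) = \left(-24 + 300\right) \left(-286 + 0\right) = 276 \left(-286\right) = -78936$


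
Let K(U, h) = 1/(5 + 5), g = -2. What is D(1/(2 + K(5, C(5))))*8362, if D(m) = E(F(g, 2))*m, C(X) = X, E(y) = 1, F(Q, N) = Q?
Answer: 83620/21 ≈ 3981.9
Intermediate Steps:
K(U, h) = ⅒ (K(U, h) = 1/10 = ⅒)
D(m) = m (D(m) = 1*m = m)
D(1/(2 + K(5, C(5))))*8362 = 8362/(2 + ⅒) = 8362/(21/10) = (10/21)*8362 = 83620/21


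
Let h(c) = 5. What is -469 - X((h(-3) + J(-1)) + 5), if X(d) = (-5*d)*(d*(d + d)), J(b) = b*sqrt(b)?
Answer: 9231 - 2990*I ≈ 9231.0 - 2990.0*I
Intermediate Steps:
J(b) = b**(3/2)
X(d) = -10*d**3 (X(d) = (-5*d)*(d*(2*d)) = (-5*d)*(2*d**2) = -10*d**3)
-469 - X((h(-3) + J(-1)) + 5) = -469 - (-10)*((5 + (-1)**(3/2)) + 5)**3 = -469 - (-10)*((5 - I) + 5)**3 = -469 - (-10)*(10 - I)**3 = -469 + 10*(10 - I)**3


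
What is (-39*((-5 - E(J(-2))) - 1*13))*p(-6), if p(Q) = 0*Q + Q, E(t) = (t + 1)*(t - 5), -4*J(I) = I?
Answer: -5265/2 ≈ -2632.5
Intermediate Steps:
J(I) = -I/4
E(t) = (1 + t)*(-5 + t)
p(Q) = Q (p(Q) = 0 + Q = Q)
(-39*((-5 - E(J(-2))) - 1*13))*p(-6) = -39*((-5 - (-5 + (-¼*(-2))² - (-1)*(-2))) - 1*13)*(-6) = -39*((-5 - (-5 + (½)² - 4*½)) - 13)*(-6) = -39*((-5 - (-5 + ¼ - 2)) - 13)*(-6) = -39*((-5 - 1*(-27/4)) - 13)*(-6) = -39*((-5 + 27/4) - 13)*(-6) = -39*(7/4 - 13)*(-6) = -39*(-45/4)*(-6) = (1755/4)*(-6) = -5265/2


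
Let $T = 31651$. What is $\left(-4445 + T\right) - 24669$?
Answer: $2537$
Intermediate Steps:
$\left(-4445 + T\right) - 24669 = \left(-4445 + 31651\right) - 24669 = 27206 - 24669 = 2537$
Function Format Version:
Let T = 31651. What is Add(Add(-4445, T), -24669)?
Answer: 2537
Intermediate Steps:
Add(Add(-4445, T), -24669) = Add(Add(-4445, 31651), -24669) = Add(27206, -24669) = 2537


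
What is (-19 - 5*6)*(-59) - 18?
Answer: 2873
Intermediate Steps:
(-19 - 5*6)*(-59) - 18 = (-19 - 30)*(-59) - 18 = -49*(-59) - 18 = 2891 - 18 = 2873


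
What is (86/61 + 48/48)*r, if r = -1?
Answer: -147/61 ≈ -2.4098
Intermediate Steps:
(86/61 + 48/48)*r = (86/61 + 48/48)*(-1) = (86*(1/61) + 48*(1/48))*(-1) = (86/61 + 1)*(-1) = (147/61)*(-1) = -147/61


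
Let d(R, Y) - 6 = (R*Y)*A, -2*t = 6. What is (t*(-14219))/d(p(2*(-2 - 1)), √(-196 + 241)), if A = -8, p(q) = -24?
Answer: -241/1562 + 11568*√5/781 ≈ 32.966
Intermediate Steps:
t = -3 (t = -½*6 = -3)
d(R, Y) = 6 - 8*R*Y (d(R, Y) = 6 + (R*Y)*(-8) = 6 - 8*R*Y)
(t*(-14219))/d(p(2*(-2 - 1)), √(-196 + 241)) = (-3*(-14219))/(6 - 8*(-24)*√(-196 + 241)) = 42657/(6 - 8*(-24)*√45) = 42657/(6 - 8*(-24)*3*√5) = 42657/(6 + 576*√5)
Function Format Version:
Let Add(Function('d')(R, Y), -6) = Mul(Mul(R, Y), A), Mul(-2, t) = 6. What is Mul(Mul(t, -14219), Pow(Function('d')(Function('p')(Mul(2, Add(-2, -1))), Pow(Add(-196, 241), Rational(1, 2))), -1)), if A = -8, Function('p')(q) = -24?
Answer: Add(Rational(-241, 1562), Mul(Rational(11568, 781), Pow(5, Rational(1, 2)))) ≈ 32.966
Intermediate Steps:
t = -3 (t = Mul(Rational(-1, 2), 6) = -3)
Function('d')(R, Y) = Add(6, Mul(-8, R, Y)) (Function('d')(R, Y) = Add(6, Mul(Mul(R, Y), -8)) = Add(6, Mul(-8, R, Y)))
Mul(Mul(t, -14219), Pow(Function('d')(Function('p')(Mul(2, Add(-2, -1))), Pow(Add(-196, 241), Rational(1, 2))), -1)) = Mul(Mul(-3, -14219), Pow(Add(6, Mul(-8, -24, Pow(Add(-196, 241), Rational(1, 2)))), -1)) = Mul(42657, Pow(Add(6, Mul(-8, -24, Pow(45, Rational(1, 2)))), -1)) = Mul(42657, Pow(Add(6, Mul(-8, -24, Mul(3, Pow(5, Rational(1, 2))))), -1)) = Mul(42657, Pow(Add(6, Mul(576, Pow(5, Rational(1, 2)))), -1))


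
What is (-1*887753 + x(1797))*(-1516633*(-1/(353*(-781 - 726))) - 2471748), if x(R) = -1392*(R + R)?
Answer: 7745549911495426541/531971 ≈ 1.4560e+13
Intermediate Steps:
x(R) = -2784*R
(-1*887753 + x(1797))*(-1516633*(-1/(353*(-781 - 726))) - 2471748) = (-1*887753 - 2784*1797)*(-1516633*(-1/(353*(-781 - 726))) - 2471748) = (-887753 - 5002848)*(-1516633/((-1507*(-353))) - 2471748) = -5890601*(-1516633/531971 - 2471748) = -5890601*(-1314899771941/531971) = 7745549911495426541/531971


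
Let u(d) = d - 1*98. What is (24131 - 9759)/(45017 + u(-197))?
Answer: 7186/22361 ≈ 0.32136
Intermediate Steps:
u(d) = -98 + d (u(d) = d - 98 = -98 + d)
(24131 - 9759)/(45017 + u(-197)) = (24131 - 9759)/(45017 + (-98 - 197)) = 14372/(45017 - 295) = 14372/44722 = 14372*(1/44722) = 7186/22361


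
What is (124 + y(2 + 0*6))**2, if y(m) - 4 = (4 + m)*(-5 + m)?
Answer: 12100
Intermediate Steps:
y(m) = 4 + (-5 + m)*(4 + m) (y(m) = 4 + (4 + m)*(-5 + m) = 4 + (-5 + m)*(4 + m))
(124 + y(2 + 0*6))**2 = (124 + (-16 + (2 + 0*6)**2 - (2 + 0*6)))**2 = (124 + (-16 + (2 + 0)**2 - (2 + 0)))**2 = (124 + (-16 + 2**2 - 1*2))**2 = (124 + (-16 + 4 - 2))**2 = (124 - 14)**2 = 110**2 = 12100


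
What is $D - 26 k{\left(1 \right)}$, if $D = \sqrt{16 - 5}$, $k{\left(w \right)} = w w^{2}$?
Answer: $-26 + \sqrt{11} \approx -22.683$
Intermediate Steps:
$k{\left(w \right)} = w^{3}$
$D = \sqrt{11} \approx 3.3166$
$D - 26 k{\left(1 \right)} = \sqrt{11} - 26 \cdot 1^{3} = \sqrt{11} - 26 = -26 + \sqrt{11}$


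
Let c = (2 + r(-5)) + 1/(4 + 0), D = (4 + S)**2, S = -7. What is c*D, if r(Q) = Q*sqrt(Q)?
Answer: 81/4 - 45*I*sqrt(5) ≈ 20.25 - 100.62*I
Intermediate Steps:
r(Q) = Q**(3/2)
D = 9 (D = (4 - 7)**2 = (-3)**2 = 9)
c = 9/4 - 5*I*sqrt(5) (c = (2 + (-5)**(3/2)) + 1/(4 + 0) = (2 - 5*I*sqrt(5)) + 1/4 = 9/4 - 5*I*sqrt(5) ≈ 2.25 - 11.18*I)
c*D = (9/4 - 5*I*sqrt(5))*9 = 81/4 - 45*I*sqrt(5)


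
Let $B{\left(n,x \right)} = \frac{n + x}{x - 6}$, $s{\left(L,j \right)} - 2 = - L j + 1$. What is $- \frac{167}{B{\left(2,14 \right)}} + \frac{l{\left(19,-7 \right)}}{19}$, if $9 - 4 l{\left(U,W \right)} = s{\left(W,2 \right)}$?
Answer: $- \frac{3177}{38} \approx -83.605$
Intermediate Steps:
$s{\left(L,j \right)} = 3 - L j$ ($s{\left(L,j \right)} = 2 + \left(- L j + 1\right) = 2 - \left(-1 + L j\right) = 3 - L j$)
$l{\left(U,W \right)} = \frac{3}{2} + \frac{W}{2}$ ($l{\left(U,W \right)} = \frac{9}{4} - \frac{3 - W 2}{4} = \frac{9}{4} - \frac{3 - 2 W}{4} = \frac{9}{4} + \left(- \frac{3}{4} + \frac{W}{2}\right) = \frac{3}{2} + \frac{W}{2}$)
$B{\left(n,x \right)} = \frac{n + x}{-6 + x}$
$- \frac{167}{B{\left(2,14 \right)}} + \frac{l{\left(19,-7 \right)}}{19} = - \frac{167}{\frac{1}{-6 + 14} \left(2 + 14\right)} + \frac{\frac{3}{2} + \frac{1}{2} \left(-7\right)}{19} = - \frac{167}{\frac{1}{8} \cdot 16} + \left(\frac{3}{2} - \frac{7}{2}\right) \frac{1}{19} = - \frac{167}{\frac{1}{8} \cdot 16} - \frac{2}{19} = - \frac{167}{2} - \frac{2}{19} = - \frac{3177}{38}$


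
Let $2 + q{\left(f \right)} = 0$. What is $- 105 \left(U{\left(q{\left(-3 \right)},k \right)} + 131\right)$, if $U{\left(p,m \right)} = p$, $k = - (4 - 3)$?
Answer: $-13545$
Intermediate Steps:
$q{\left(f \right)} = -2$ ($q{\left(f \right)} = -2 + 0 = -2$)
$k = -1$ ($k = \left(-1\right) 1 = -1$)
$- 105 \left(U{\left(q{\left(-3 \right)},k \right)} + 131\right) = - 105 \left(-2 + 131\right) = \left(-105\right) 129 = -13545$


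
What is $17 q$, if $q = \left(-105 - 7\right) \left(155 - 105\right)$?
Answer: $-95200$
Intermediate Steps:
$q = -5600$ ($q = \left(-112\right) 50 = -5600$)
$17 q = 17 \left(-5600\right) = -95200$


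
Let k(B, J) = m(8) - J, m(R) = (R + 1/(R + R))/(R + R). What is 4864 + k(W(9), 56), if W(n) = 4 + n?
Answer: 1230977/256 ≈ 4808.5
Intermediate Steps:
m(R) = (R + 1/(2*R))/(2*R) (m(R) = (R + 1/(2*R))/((2*R)) = (R + 1/(2*R))*(1/(2*R)) = (R + 1/(2*R))/(2*R))
k(B, J) = 129/256 - J (k(B, J) = (1/2 + (1/4)/8**2) - J = (1/2 + (1/4)*(1/64)) - J = (1/2 + 1/256) - J = 129/256 - J)
4864 + k(W(9), 56) = 4864 + (129/256 - 1*56) = 4864 + (129/256 - 56) = 4864 - 14207/256 = 1230977/256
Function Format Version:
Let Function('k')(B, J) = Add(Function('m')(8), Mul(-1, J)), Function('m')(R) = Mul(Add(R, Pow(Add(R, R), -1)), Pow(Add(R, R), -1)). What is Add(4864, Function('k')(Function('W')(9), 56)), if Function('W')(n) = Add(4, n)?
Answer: Rational(1230977, 256) ≈ 4808.5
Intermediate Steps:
Function('m')(R) = Mul(Rational(1, 2), Pow(R, -1), Add(R, Mul(Rational(1, 2), Pow(R, -1)))) (Function('m')(R) = Mul(Add(R, Pow(Mul(2, R), -1)), Pow(Mul(2, R), -1)) = Mul(Add(R, Mul(Rational(1, 2), Pow(R, -1))), Mul(Rational(1, 2), Pow(R, -1))) = Mul(Rational(1, 2), Pow(R, -1), Add(R, Mul(Rational(1, 2), Pow(R, -1)))))
Function('k')(B, J) = Add(Rational(129, 256), Mul(-1, J)) (Function('k')(B, J) = Add(Add(Rational(1, 2), Mul(Rational(1, 4), Pow(8, -2))), Mul(-1, J)) = Add(Add(Rational(1, 2), Mul(Rational(1, 4), Rational(1, 64))), Mul(-1, J)) = Add(Add(Rational(1, 2), Rational(1, 256)), Mul(-1, J)) = Add(Rational(129, 256), Mul(-1, J)))
Add(4864, Function('k')(Function('W')(9), 56)) = Add(4864, Add(Rational(129, 256), Mul(-1, 56))) = Add(4864, Add(Rational(129, 256), -56)) = Add(4864, Rational(-14207, 256)) = Rational(1230977, 256)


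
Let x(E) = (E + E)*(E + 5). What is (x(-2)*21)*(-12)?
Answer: 3024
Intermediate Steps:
x(E) = 2*E*(5 + E) (x(E) = (2*E)*(5 + E) = 2*E*(5 + E))
(x(-2)*21)*(-12) = ((2*(-2)*(5 - 2))*21)*(-12) = ((2*(-2)*3)*21)*(-12) = -12*21*(-12) = -252*(-12) = 3024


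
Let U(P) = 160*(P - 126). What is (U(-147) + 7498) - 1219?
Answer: -37401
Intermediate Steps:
U(P) = -20160 + 160*P (U(P) = 160*(-126 + P) = -20160 + 160*P)
(U(-147) + 7498) - 1219 = ((-20160 + 160*(-147)) + 7498) - 1219 = ((-20160 - 23520) + 7498) - 1219 = (-43680 + 7498) - 1219 = -36182 - 1219 = -37401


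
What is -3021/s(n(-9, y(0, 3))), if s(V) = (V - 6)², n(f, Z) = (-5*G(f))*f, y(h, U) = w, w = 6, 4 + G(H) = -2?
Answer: -1007/25392 ≈ -0.039658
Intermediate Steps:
G(H) = -6 (G(H) = -4 - 2 = -6)
y(h, U) = 6
n(f, Z) = 30*f (n(f, Z) = (-5*(-6))*f = 30*f)
s(V) = (-6 + V)²
-3021/s(n(-9, y(0, 3))) = -3021/(-6 + 30*(-9))² = -3021/(-6 - 270)² = -3021/((-276)²) = -3021/76176 = -3021*1/76176 = -1007/25392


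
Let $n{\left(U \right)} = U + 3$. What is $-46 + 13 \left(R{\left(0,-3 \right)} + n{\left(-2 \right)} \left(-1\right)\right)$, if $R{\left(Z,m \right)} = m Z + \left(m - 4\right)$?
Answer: $-150$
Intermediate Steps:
$n{\left(U \right)} = 3 + U$
$R{\left(Z,m \right)} = -4 + m + Z m$ ($R{\left(Z,m \right)} = Z m + \left(-4 + m\right) = -4 + m + Z m$)
$-46 + 13 \left(R{\left(0,-3 \right)} + n{\left(-2 \right)} \left(-1\right)\right) = -46 + 13 \left(\left(-4 - 3 + 0 \left(-3\right)\right) + \left(3 - 2\right) \left(-1\right)\right) = -46 + 13 \left(\left(-4 - 3 + 0\right) + 1 \left(-1\right)\right) = -46 + 13 \left(-7 - 1\right) = -46 + 13 \left(-8\right) = -46 - 104 = -150$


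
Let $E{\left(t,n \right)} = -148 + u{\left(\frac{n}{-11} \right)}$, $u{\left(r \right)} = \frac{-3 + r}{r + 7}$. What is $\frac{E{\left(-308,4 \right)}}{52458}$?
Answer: $- \frac{10841}{3829434} \approx -0.002831$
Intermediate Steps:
$u{\left(r \right)} = \frac{-3 + r}{7 + r}$
$E{\left(t,n \right)} = -148 + \frac{-3 - \frac{n}{11}}{7 - \frac{n}{11}}$ ($E{\left(t,n \right)} = -148 + \frac{-3 + \frac{n}{-11}}{7 + \frac{n}{-11}} = -148 + \frac{-3 + n \left(- \frac{1}{11}\right)}{7 + n \left(- \frac{1}{11}\right)} = -148 + \frac{-3 - \frac{n}{11}}{7 - \frac{n}{11}}$)
$\frac{E{\left(-308,4 \right)}}{52458} = \frac{\frac{1}{-77 + 4} \left(11429 - 588\right)}{52458} = \frac{11429 - 588}{-73} \cdot \frac{1}{52458} = \left(- \frac{1}{73}\right) 10841 \cdot \frac{1}{52458} = \left(- \frac{10841}{73}\right) \frac{1}{52458} = - \frac{10841}{3829434}$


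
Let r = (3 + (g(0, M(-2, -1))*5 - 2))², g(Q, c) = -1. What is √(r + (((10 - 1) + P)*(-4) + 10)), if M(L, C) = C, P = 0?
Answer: I*√10 ≈ 3.1623*I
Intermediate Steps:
r = 16 (r = (3 + (-1*5 - 2))² = (3 + (-5 - 2))² = (3 - 7)² = (-4)² = 16)
√(r + (((10 - 1) + P)*(-4) + 10)) = √(16 + (((10 - 1) + 0)*(-4) + 10)) = √(16 + ((9 + 0)*(-4) + 10)) = √(16 + (9*(-4) + 10)) = √(16 + (-36 + 10)) = √(16 - 26) = √(-10) = I*√10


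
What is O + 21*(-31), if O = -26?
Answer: -677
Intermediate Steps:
O + 21*(-31) = -26 + 21*(-31) = -26 - 651 = -677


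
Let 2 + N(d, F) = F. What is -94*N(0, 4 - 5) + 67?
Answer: 349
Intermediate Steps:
N(d, F) = -2 + F
-94*N(0, 4 - 5) + 67 = -94*(-2 + (4 - 5)) + 67 = -94*(-2 - 1) + 67 = -94*(-3) + 67 = 282 + 67 = 349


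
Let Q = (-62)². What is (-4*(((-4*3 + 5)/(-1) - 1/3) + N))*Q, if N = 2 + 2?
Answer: -492032/3 ≈ -1.6401e+5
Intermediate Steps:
Q = 3844
N = 4
(-4*(((-4*3 + 5)/(-1) - 1/3) + N))*Q = -4*(((-4*3 + 5)/(-1) - 1/3) + 4)*3844 = -4*(((-12 + 5)*(-1) - 1*⅓) + 4)*3844 = -4*((-7*(-1) - ⅓) + 4)*3844 = -4*((7 - ⅓) + 4)*3844 = -4*(20/3 + 4)*3844 = -4*32/3*3844 = -128/3*3844 = -492032/3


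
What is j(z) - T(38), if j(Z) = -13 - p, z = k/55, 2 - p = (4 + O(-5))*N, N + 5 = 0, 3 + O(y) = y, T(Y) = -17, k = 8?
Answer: 22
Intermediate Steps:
O(y) = -3 + y
N = -5 (N = -5 + 0 = -5)
p = -18 (p = 2 - (4 + (-3 - 5))*(-5) = 2 - (4 - 8)*(-5) = 2 - (-4)*(-5) = 2 - 1*20 = 2 - 20 = -18)
z = 8/55 ≈ 0.14545
j(Z) = 5 (j(Z) = -13 - 1*(-18) = -13 + 18 = 5)
j(z) - T(38) = 5 - 1*(-17) = 5 + 17 = 22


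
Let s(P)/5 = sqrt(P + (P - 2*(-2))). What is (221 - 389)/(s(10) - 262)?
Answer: 11004/17011 + 420*sqrt(6)/17011 ≈ 0.70735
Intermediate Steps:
s(P) = 5*sqrt(4 + 2*P) (s(P) = 5*sqrt(P + (P - 2*(-2))) = 5*sqrt(P + (P + 4)) = 5*sqrt(P + (4 + P)) = 5*sqrt(4 + 2*P))
(221 - 389)/(s(10) - 262) = (221 - 389)/(5*sqrt(4 + 2*10) - 262) = -168/(5*sqrt(4 + 20) - 262) = -168/(5*sqrt(24) - 262) = -168/(5*(2*sqrt(6)) - 262) = -168/(10*sqrt(6) - 262) = -168/(-262 + 10*sqrt(6))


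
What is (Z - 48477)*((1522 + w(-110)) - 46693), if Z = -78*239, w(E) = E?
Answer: 3039215439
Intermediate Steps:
Z = -18642
(Z - 48477)*((1522 + w(-110)) - 46693) = (-18642 - 48477)*((1522 - 110) - 46693) = -67119*(1412 - 46693) = -67119*(-45281) = 3039215439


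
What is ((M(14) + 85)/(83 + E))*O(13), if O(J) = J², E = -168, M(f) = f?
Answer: -16731/85 ≈ -196.84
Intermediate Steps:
((M(14) + 85)/(83 + E))*O(13) = ((14 + 85)/(83 - 168))*13² = (99/(-85))*169 = (99*(-1/85))*169 = -99/85*169 = -16731/85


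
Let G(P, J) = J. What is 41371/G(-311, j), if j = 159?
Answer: 41371/159 ≈ 260.19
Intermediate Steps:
41371/G(-311, j) = 41371/159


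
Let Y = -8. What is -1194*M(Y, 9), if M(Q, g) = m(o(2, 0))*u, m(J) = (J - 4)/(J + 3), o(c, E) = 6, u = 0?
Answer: 0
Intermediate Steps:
m(J) = (-4 + J)/(3 + J)
M(Q, g) = 0 (M(Q, g) = ((-4 + 6)/(3 + 6))*0 = (2/9)*0 = 0)
-1194*M(Y, 9) = -1194*0 = 0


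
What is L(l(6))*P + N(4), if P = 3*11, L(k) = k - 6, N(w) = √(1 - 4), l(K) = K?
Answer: I*√3 ≈ 1.732*I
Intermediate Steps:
N(w) = I*√3 (N(w) = √(-3) = I*√3)
L(k) = -6 + k
P = 33
L(l(6))*P + N(4) = (-6 + 6)*33 + I*√3 = 0*33 + I*√3 = 0 + I*√3 = I*√3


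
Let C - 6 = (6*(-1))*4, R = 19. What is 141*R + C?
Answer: 2661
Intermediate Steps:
C = -18 (C = 6 + (6*(-1))*4 = 6 - 6*4 = 6 - 24 = -18)
141*R + C = 141*19 - 18 = 2679 - 18 = 2661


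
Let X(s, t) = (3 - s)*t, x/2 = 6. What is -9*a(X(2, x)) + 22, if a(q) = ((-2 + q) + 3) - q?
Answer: 13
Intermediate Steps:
x = 12 (x = 2*6 = 12)
X(s, t) = t*(3 - s)
a(q) = 1 (a(q) = (1 + q) - q = 1)
-9*a(X(2, x)) + 22 = -9*1 + 22 = -9 + 22 = 13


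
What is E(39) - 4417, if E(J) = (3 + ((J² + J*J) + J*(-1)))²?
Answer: 9031619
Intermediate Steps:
E(J) = (3 - J + 2*J²)² (E(J) = (3 + ((J² + J²) - J))² = (3 + (2*J² - J))² = (3 + (-J + 2*J²))² = (3 - J + 2*J²)²)
E(39) - 4417 = (3 - 1*39 + 2*39²)² - 4417 = (3 - 39 + 2*1521)² - 4417 = (3 - 39 + 3042)² - 4417 = 3006² - 4417 = 9036036 - 4417 = 9031619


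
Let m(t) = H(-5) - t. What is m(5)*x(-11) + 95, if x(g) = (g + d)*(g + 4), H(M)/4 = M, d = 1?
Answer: -1655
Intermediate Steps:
H(M) = 4*M
m(t) = -20 - t (m(t) = 4*(-5) - t = -20 - t)
x(g) = (1 + g)*(4 + g) (x(g) = (g + 1)*(g + 4) = (1 + g)*(4 + g))
m(5)*x(-11) + 95 = (-20 - 1*5)*(4 + (-11)² + 5*(-11)) + 95 = (-20 - 5)*(4 + 121 - 55) + 95 = -25*70 + 95 = -1750 + 95 = -1655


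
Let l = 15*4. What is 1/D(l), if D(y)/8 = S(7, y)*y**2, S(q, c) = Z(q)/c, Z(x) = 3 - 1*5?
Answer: -1/960 ≈ -0.0010417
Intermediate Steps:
Z(x) = -2 (Z(x) = 3 - 5 = -2)
S(q, c) = -2/c
l = 60
D(y) = -16*y (D(y) = 8*((-2/y)*y**2) = 8*(-2*y) = -16*y)
1/D(l) = 1/(-16*60) = 1/(-960) = -1/960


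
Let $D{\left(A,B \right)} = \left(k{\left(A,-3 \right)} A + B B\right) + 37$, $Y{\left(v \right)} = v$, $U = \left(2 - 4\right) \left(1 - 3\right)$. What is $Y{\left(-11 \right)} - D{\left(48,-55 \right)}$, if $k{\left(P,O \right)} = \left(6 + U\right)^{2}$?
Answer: $-7873$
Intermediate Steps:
$U = 4$ ($U = \left(-2\right) \left(-2\right) = 4$)
$k{\left(P,O \right)} = 100$ ($k{\left(P,O \right)} = \left(6 + 4\right)^{2} = 10^{2} = 100$)
$D{\left(A,B \right)} = 37 + B^{2} + 100 A$ ($D{\left(A,B \right)} = \left(100 A + B B\right) + 37 = \left(100 A + B^{2}\right) + 37 = \left(B^{2} + 100 A\right) + 37 = 37 + B^{2} + 100 A$)
$Y{\left(-11 \right)} - D{\left(48,-55 \right)} = -11 - \left(37 + \left(-55\right)^{2} + 100 \cdot 48\right) = -11 - \left(37 + 3025 + 4800\right) = -11 - 7862 = -7873$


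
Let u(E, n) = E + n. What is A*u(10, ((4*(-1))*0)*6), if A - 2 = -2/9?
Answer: 160/9 ≈ 17.778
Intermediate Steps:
A = 16/9 (A = 2 - 2/9 = 16/9 ≈ 1.7778)
A*u(10, ((4*(-1))*0)*6) = 16*(10 + ((4*(-1))*0)*6)/9 = 16*(10 - 4*0*6)/9 = 16*(10 + 0*6)/9 = 16*(10 + 0)/9 = (16/9)*10 = 160/9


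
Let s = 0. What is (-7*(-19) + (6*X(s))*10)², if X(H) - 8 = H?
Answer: 375769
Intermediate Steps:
X(H) = 8 + H
(-7*(-19) + (6*X(s))*10)² = (-7*(-19) + (6*(8 + 0))*10)² = (133 + (6*8)*10)² = (133 + 48*10)² = (133 + 480)² = 613² = 375769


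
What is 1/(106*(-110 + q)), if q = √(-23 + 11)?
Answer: -55/641936 - I*√3/641936 ≈ -8.5678e-5 - 2.6982e-6*I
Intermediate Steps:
q = 2*I*√3 (q = √(-12) = 2*I*√3 ≈ 3.4641*I)
1/(106*(-110 + q)) = 1/(106*(-110 + 2*I*√3)) = 1/(-11660 + 212*I*√3)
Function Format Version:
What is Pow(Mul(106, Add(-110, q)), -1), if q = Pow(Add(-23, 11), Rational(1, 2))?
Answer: Add(Rational(-55, 641936), Mul(Rational(-1, 641936), I, Pow(3, Rational(1, 2)))) ≈ Add(-8.5678e-5, Mul(-2.6982e-6, I))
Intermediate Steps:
q = Mul(2, I, Pow(3, Rational(1, 2))) (q = Pow(-12, Rational(1, 2)) = Mul(2, I, Pow(3, Rational(1, 2))) ≈ Mul(3.4641, I))
Pow(Mul(106, Add(-110, q)), -1) = Pow(Mul(106, Add(-110, Mul(2, I, Pow(3, Rational(1, 2))))), -1) = Pow(Add(-11660, Mul(212, I, Pow(3, Rational(1, 2)))), -1)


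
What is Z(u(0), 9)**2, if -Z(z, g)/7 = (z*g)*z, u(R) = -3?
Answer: 321489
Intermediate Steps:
Z(z, g) = -7*g*z**2 (Z(z, g) = -7*z*g*z = -7*g*z*z = -7*g*z**2)
Z(u(0), 9)**2 = (-7*9*(-3)**2)**2 = (-7*9*9)**2 = (-567)**2 = 321489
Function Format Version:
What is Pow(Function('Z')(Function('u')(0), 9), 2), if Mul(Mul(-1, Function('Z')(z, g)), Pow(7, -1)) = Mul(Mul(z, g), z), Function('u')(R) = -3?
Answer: 321489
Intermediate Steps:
Function('Z')(z, g) = Mul(-7, g, Pow(z, 2)) (Function('Z')(z, g) = Mul(-7, Mul(Mul(z, g), z)) = Mul(-7, Mul(Mul(g, z), z)) = Mul(-7, Mul(g, Pow(z, 2))) = Mul(-7, g, Pow(z, 2)))
Pow(Function('Z')(Function('u')(0), 9), 2) = Pow(Mul(-7, 9, Pow(-3, 2)), 2) = Pow(Mul(-7, 9, 9), 2) = Pow(-567, 2) = 321489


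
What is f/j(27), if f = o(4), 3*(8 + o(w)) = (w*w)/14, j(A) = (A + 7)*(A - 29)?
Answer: 40/357 ≈ 0.11204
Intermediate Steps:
j(A) = (-29 + A)*(7 + A) (j(A) = (7 + A)*(-29 + A) = (-29 + A)*(7 + A))
o(w) = -8 + w**2/42 (o(w) = -8 + ((w*w)/14)/3 = -8 + (w**2*(1/14))/3 = -8 + (w**2/14)/3 = -8 + w**2/42)
f = -160/21 (f = -8 + (1/42)*4**2 = -8 + (1/42)*16 = -8 + 8/21 = -160/21 ≈ -7.6190)
f/j(27) = -160/(21*(-203 + 27**2 - 22*27)) = -160/(21*(-203 + 729 - 594)) = -160/21/(-68) = -160/21*(-1/68) = 40/357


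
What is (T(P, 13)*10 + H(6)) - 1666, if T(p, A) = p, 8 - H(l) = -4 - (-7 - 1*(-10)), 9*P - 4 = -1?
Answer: -4943/3 ≈ -1647.7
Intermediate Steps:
P = ⅓ (P = 4/9 + (⅑)*(-1) = 4/9 - ⅑ = ⅓ ≈ 0.33333)
H(l) = 15 (H(l) = 8 - (-4 - (-7 - 1*(-10))) = 8 - (-4 - (-7 + 10)) = 8 - (-4 - 1*3) = 8 - (-4 - 3) = 8 - 1*(-7) = 8 + 7 = 15)
(T(P, 13)*10 + H(6)) - 1666 = ((⅓)*10 + 15) - 1666 = (10/3 + 15) - 1666 = 55/3 - 1666 = -4943/3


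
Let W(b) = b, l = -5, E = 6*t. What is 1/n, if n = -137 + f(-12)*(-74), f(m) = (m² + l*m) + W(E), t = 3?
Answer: -1/16565 ≈ -6.0368e-5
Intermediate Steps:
E = 18 (E = 6*3 = 18)
f(m) = 18 + m² - 5*m (f(m) = (m² - 5*m) + 18 = 18 + m² - 5*m)
n = -16565 (n = -137 + (18 + (-12)² - 5*(-12))*(-74) = -137 + (18 + 144 + 60)*(-74) = -137 + 222*(-74) = -137 - 16428 = -16565)
1/n = 1/(-16565) = -1/16565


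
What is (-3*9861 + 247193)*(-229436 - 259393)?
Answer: -106374078690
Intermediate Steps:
(-3*9861 + 247193)*(-229436 - 259393) = (-29583 + 247193)*(-488829) = 217610*(-488829) = -106374078690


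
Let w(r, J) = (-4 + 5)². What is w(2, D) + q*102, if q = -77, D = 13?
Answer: -7853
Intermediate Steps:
w(r, J) = 1 (w(r, J) = 1² = 1)
w(2, D) + q*102 = 1 - 77*102 = 1 - 7854 = -7853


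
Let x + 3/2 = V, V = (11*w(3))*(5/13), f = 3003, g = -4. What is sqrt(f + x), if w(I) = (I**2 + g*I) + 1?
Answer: sqrt(2023294)/26 ≈ 54.709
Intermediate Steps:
w(I) = 1 + I**2 - 4*I (w(I) = (I**2 - 4*I) + 1 = 1 + I**2 - 4*I)
V = -110/13 (V = (11*(1 + 3**2 - 4*3))*(5/13) = (11*(1 + 9 - 12))*(5*(1/13)) = (11*(-2))*(5/13) = -22*5/13 = -110/13 ≈ -8.4615)
x = -259/26 (x = -3/2 - 110/13 = -259/26 ≈ -9.9615)
sqrt(f + x) = sqrt(3003 - 259/26) = sqrt(77819/26) = sqrt(2023294)/26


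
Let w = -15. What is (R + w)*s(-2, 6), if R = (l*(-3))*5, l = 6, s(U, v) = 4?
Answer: -420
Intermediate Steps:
R = -90 (R = (6*(-3))*5 = -18*5 = -90)
(R + w)*s(-2, 6) = (-90 - 15)*4 = -105*4 = -420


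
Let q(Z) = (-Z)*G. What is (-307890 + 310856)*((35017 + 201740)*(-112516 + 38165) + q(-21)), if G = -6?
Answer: -52210853424678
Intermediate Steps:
q(Z) = 6*Z (q(Z) = -Z*(-6) = 6*Z)
(-307890 + 310856)*((35017 + 201740)*(-112516 + 38165) + q(-21)) = (-307890 + 310856)*((35017 + 201740)*(-112516 + 38165) + 6*(-21)) = 2966*(236757*(-74351) - 126) = 2966*(-17603119707 - 126) = 2966*(-17603119833) = -52210853424678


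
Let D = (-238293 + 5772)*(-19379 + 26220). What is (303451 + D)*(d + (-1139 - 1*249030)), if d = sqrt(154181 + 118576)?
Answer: 397861950487990 - 1590372710*sqrt(272757) ≈ 3.9703e+14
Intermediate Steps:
d = sqrt(272757) ≈ 522.26
D = -1590676161 (D = -232521*6841 = -1590676161)
(303451 + D)*(d + (-1139 - 1*249030)) = (303451 - 1590676161)*(sqrt(272757) + (-1139 - 1*249030)) = -1590372710*(sqrt(272757) + (-1139 - 249030)) = -1590372710*(sqrt(272757) - 250169) = -1590372710*(-250169 + sqrt(272757)) = 397861950487990 - 1590372710*sqrt(272757)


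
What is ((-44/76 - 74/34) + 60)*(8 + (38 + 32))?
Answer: 1442220/323 ≈ 4465.1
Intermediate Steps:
((-44/76 - 74/34) + 60)*(8 + (38 + 32)) = ((-44*1/76 - 74*1/34) + 60)*(8 + 70) = ((-11/19 - 37/17) + 60)*78 = (-890/323 + 60)*78 = (18490/323)*78 = 1442220/323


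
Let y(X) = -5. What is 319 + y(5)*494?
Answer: -2151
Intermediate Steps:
319 + y(5)*494 = 319 - 5*494 = 319 - 2470 = -2151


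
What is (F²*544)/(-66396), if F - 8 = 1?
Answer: -3672/5533 ≈ -0.66365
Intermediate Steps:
F = 9 (F = 8 + 1 = 9)
(F²*544)/(-66396) = (9²*544)/(-66396) = (81*544)*(-1/66396) = 44064*(-1/66396) = -3672/5533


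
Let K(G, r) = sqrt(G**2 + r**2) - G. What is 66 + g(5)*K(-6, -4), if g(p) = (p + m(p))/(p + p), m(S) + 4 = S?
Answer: 348/5 + 6*sqrt(13)/5 ≈ 73.927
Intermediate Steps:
m(S) = -4 + S
g(p) = (-4 + 2*p)/(2*p) (g(p) = (p + (-4 + p))/(p + p) = (-4 + 2*p)/((2*p)) = (-4 + 2*p)*(1/(2*p)) = (-4 + 2*p)/(2*p))
66 + g(5)*K(-6, -4) = 66 + ((-2 + 5)/5)*(sqrt((-6)**2 + (-4)**2) - 1*(-6)) = 66 + ((1/5)*3)*(sqrt(36 + 16) + 6) = 66 + 3*(sqrt(52) + 6)/5 = 66 + 3*(2*sqrt(13) + 6)/5 = 66 + 3*(6 + 2*sqrt(13))/5 = 66 + (18/5 + 6*sqrt(13)/5) = 348/5 + 6*sqrt(13)/5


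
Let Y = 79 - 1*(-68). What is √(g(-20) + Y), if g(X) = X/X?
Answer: 2*√37 ≈ 12.166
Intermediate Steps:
g(X) = 1
Y = 147 (Y = 79 + 68 = 147)
√(g(-20) + Y) = √(1 + 147) = √148 = 2*√37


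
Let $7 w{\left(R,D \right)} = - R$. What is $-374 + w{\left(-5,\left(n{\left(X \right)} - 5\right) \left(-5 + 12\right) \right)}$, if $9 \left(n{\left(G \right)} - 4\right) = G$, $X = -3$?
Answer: $- \frac{2613}{7} \approx -373.29$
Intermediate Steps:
$n{\left(G \right)} = 4 + \frac{G}{9}$
$w{\left(R,D \right)} = - \frac{R}{7}$ ($w{\left(R,D \right)} = \frac{\left(-1\right) R}{7} = - \frac{R}{7}$)
$-374 + w{\left(-5,\left(n{\left(X \right)} - 5\right) \left(-5 + 12\right) \right)} = -374 - - \frac{5}{7} = -374 + \frac{5}{7} = - \frac{2613}{7}$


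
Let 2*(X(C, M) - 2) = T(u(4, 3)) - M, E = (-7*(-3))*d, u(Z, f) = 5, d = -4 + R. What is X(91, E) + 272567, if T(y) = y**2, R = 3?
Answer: 272592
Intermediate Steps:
d = -1 (d = -4 + 3 = -1)
E = -21 (E = -7*(-3)*(-1) = 21*(-1) = -21)
X(C, M) = 29/2 - M/2 (X(C, M) = 2 + (5**2 - M)/2 = 2 + (25 - M)/2 = 2 + (25/2 - M/2) = 29/2 - M/2)
X(91, E) + 272567 = (29/2 - 1/2*(-21)) + 272567 = (29/2 + 21/2) + 272567 = 25 + 272567 = 272592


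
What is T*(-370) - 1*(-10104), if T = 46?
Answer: -6916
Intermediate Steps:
T*(-370) - 1*(-10104) = 46*(-370) - 1*(-10104) = -17020 + 10104 = -6916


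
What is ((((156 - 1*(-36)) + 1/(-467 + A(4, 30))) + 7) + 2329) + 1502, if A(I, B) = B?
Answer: 1761109/437 ≈ 4030.0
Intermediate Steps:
((((156 - 1*(-36)) + 1/(-467 + A(4, 30))) + 7) + 2329) + 1502 = ((((156 - 1*(-36)) + 1/(-467 + 30)) + 7) + 2329) + 1502 = ((((156 + 36) + 1/(-437)) + 7) + 2329) + 1502 = (((192 - 1/437) + 7) + 2329) + 1502 = ((83903/437 + 7) + 2329) + 1502 = (86962/437 + 2329) + 1502 = 1104735/437 + 1502 = 1761109/437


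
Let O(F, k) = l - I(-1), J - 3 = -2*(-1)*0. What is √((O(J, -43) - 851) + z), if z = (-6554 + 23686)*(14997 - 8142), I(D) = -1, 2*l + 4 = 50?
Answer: √117439033 ≈ 10837.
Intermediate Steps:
J = 3 (J = 3 - 2*(-1)*0 = 3 + 2*0 = 3 + 0 = 3)
l = 23 (l = -2 + (½)*50 = -2 + 25 = 23)
O(F, k) = 24 (O(F, k) = 23 - 1*(-1) = 23 + 1 = 24)
z = 117439860 (z = 17132*6855 = 117439860)
√((O(J, -43) - 851) + z) = √((24 - 851) + 117439860) = √(-827 + 117439860) = √117439033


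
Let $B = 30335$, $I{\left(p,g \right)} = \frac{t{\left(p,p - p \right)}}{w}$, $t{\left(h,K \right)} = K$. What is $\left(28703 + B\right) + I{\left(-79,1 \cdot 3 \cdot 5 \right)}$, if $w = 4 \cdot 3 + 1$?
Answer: $59038$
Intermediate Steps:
$w = 13$ ($w = 12 + 1 = 13$)
$I{\left(p,g \right)} = 0$ ($I{\left(p,g \right)} = \frac{p - p}{13} = 0 \cdot \frac{1}{13} = 0$)
$\left(28703 + B\right) + I{\left(-79,1 \cdot 3 \cdot 5 \right)} = \left(28703 + 30335\right) + 0 = 59038 + 0 = 59038$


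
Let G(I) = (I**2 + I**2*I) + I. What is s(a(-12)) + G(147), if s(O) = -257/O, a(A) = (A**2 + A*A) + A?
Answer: 882724747/276 ≈ 3.1983e+6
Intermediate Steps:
a(A) = A + 2*A**2 (a(A) = (A**2 + A**2) + A = 2*A**2 + A = A + 2*A**2)
G(I) = I + I**2 + I**3 (G(I) = (I**2 + I**3) + I = I + I**2 + I**3)
s(a(-12)) + G(147) = -257*(-1/(12*(1 + 2*(-12)))) + 147*(1 + 147 + 147**2) = -257*(-1/(12*(1 - 24))) + 147*(1 + 147 + 21609) = -257/((-12*(-23))) + 147*21757 = -257/276 + 3198279 = 882724747/276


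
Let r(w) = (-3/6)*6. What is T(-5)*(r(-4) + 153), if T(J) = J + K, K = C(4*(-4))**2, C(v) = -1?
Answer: -600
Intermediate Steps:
r(w) = -3 (r(w) = ((1/6)*(-3))*6 = -1/2*6 = -3)
K = 1 (K = (-1)**2 = 1)
T(J) = 1 + J (T(J) = J + 1 = 1 + J)
T(-5)*(r(-4) + 153) = (1 - 5)*(-3 + 153) = -4*150 = -600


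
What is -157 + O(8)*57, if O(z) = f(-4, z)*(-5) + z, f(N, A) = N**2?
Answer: -4261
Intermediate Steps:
O(z) = -80 + z (O(z) = (-4)**2*(-5) + z = 16*(-5) + z = -80 + z)
-157 + O(8)*57 = -157 + (-80 + 8)*57 = -157 - 72*57 = -157 - 4104 = -4261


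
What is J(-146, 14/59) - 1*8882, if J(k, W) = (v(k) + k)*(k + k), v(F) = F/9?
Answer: 346382/9 ≈ 38487.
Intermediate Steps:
v(F) = F/9 (v(F) = F*(⅑) = F/9)
J(k, W) = 20*k²/9 (J(k, W) = (k/9 + k)*(k + k) = (10*k/9)*(2*k) = 20*k²/9)
J(-146, 14/59) - 1*8882 = (20/9)*(-146)² - 1*8882 = (20/9)*21316 - 8882 = 426320/9 - 8882 = 346382/9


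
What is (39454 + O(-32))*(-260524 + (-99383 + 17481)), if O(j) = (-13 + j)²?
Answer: -14203488054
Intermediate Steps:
(39454 + O(-32))*(-260524 + (-99383 + 17481)) = (39454 + (-13 - 32)²)*(-260524 + (-99383 + 17481)) = (39454 + (-45)²)*(-260524 - 81902) = (39454 + 2025)*(-342426) = 41479*(-342426) = -14203488054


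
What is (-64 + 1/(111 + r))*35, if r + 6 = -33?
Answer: -161245/72 ≈ -2239.5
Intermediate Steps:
r = -39 (r = -6 - 33 = -39)
(-64 + 1/(111 + r))*35 = (-64 + 1/(111 - 39))*35 = (-64 + 1/72)*35 = -4607/72*35 = -161245/72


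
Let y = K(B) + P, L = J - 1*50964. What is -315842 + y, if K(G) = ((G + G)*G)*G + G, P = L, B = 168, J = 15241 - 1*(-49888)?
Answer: 9181755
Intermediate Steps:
J = 65129 (J = 15241 + 49888 = 65129)
L = 14165 (L = 65129 - 1*50964 = 65129 - 50964 = 14165)
P = 14165
K(G) = G + 2*G³ (K(G) = ((2*G)*G)*G + G = (2*G²)*G + G = 2*G³ + G = G + 2*G³)
y = 9497597 (y = (168 + 2*168³) + 14165 = (168 + 2*4741632) + 14165 = (168 + 9483264) + 14165 = 9483432 + 14165 = 9497597)
-315842 + y = -315842 + 9497597 = 9181755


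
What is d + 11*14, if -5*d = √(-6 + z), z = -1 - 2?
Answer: 154 - 3*I/5 ≈ 154.0 - 0.6*I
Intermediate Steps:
z = -3
d = -3*I/5 (d = -√(-6 - 3)/5 = -3*I/5 ≈ -0.6*I)
d + 11*14 = -3*I/5 + 11*14 = -3*I/5 + 154 = 154 - 3*I/5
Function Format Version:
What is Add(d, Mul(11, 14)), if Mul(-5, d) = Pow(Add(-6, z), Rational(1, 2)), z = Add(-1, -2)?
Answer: Add(154, Mul(Rational(-3, 5), I)) ≈ Add(154.00, Mul(-0.60000, I))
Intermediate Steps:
z = -3
d = Mul(Rational(-3, 5), I) (d = Mul(Rational(-1, 5), Pow(Add(-6, -3), Rational(1, 2))) = Mul(Rational(-1, 5), Pow(-9, Rational(1, 2))) = Mul(Rational(-1, 5), Mul(3, I)) = Mul(Rational(-3, 5), I) ≈ Mul(-0.60000, I))
Add(d, Mul(11, 14)) = Add(Mul(Rational(-3, 5), I), Mul(11, 14)) = Add(Mul(Rational(-3, 5), I), 154) = Add(154, Mul(Rational(-3, 5), I))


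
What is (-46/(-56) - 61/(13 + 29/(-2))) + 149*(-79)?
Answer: -985279/84 ≈ -11730.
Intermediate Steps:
(-46/(-56) - 61/(13 + 29/(-2))) + 149*(-79) = (-46*(-1/56) - 61/(13 + 29*(-1/2))) - 11771 = (23/28 - 61/(13 - 29/2)) - 11771 = (23/28 - 61/(-3/2)) - 11771 = (23/28 - 61*(-2/3)) - 11771 = (23/28 + 122/3) - 11771 = 3485/84 - 11771 = -985279/84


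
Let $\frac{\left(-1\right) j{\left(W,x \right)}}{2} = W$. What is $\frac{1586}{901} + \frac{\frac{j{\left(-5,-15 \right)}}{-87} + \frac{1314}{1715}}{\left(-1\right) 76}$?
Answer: $\frac{4474256378}{2554240395} \approx 1.7517$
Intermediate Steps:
$j{\left(W,x \right)} = - 2 W$
$\frac{1586}{901} + \frac{\frac{j{\left(-5,-15 \right)}}{-87} + \frac{1314}{1715}}{\left(-1\right) 76} = \frac{1586}{901} + \frac{\frac{\left(-2\right) \left(-5\right)}{-87} + \frac{1314}{1715}}{\left(-1\right) 76} = 1586 \cdot \frac{1}{901} + \frac{10 \left(- \frac{1}{87}\right) + 1314 \cdot \frac{1}{1715}}{-76} = \frac{1586}{901} + \left(- \frac{10}{87} + \frac{1314}{1715}\right) \left(- \frac{1}{76}\right) = \frac{1586}{901} + \frac{97168}{149205} \left(- \frac{1}{76}\right) = \frac{1586}{901} - \frac{24292}{2834895} = \frac{4474256378}{2554240395}$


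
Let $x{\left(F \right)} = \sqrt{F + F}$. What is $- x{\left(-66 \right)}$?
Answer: $- 2 i \sqrt{33} \approx - 11.489 i$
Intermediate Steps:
$x{\left(F \right)} = \sqrt{2} \sqrt{F}$ ($x{\left(F \right)} = \sqrt{2 F} = \sqrt{2} \sqrt{F}$)
$- x{\left(-66 \right)} = - \sqrt{2} \sqrt{-66} = - \sqrt{2} i \sqrt{66} = - 2 i \sqrt{33}$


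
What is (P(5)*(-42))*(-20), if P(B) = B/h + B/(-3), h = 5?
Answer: -560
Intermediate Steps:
P(B) = -2*B/15 (P(B) = B/5 + B/(-3) = B*(⅕) + B*(-⅓) = B/5 - B/3 = -2*B/15)
(P(5)*(-42))*(-20) = (-2/15*5*(-42))*(-20) = -⅔*(-42)*(-20) = 28*(-20) = -560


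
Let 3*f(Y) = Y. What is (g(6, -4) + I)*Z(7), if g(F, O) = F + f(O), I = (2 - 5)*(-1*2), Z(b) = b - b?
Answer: 0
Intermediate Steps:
f(Y) = Y/3
Z(b) = 0
I = 6 (I = -3*(-2) = 6)
g(F, O) = F + O/3
(g(6, -4) + I)*Z(7) = ((6 + (⅓)*(-4)) + 6)*0 = ((6 - 4/3) + 6)*0 = (14/3 + 6)*0 = (32/3)*0 = 0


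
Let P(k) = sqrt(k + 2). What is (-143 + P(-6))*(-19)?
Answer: 2717 - 38*I ≈ 2717.0 - 38.0*I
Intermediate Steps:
P(k) = sqrt(2 + k)
(-143 + P(-6))*(-19) = (-143 + sqrt(2 - 6))*(-19) = (-143 + sqrt(-4))*(-19) = (-143 + 2*I)*(-19) = 2717 - 38*I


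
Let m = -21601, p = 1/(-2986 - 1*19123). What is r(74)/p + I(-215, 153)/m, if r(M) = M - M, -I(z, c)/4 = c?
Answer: 612/21601 ≈ 0.028332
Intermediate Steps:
p = -1/22109 (p = 1/(-2986 - 19123) = 1/(-22109) = -1/22109 ≈ -4.5230e-5)
I(z, c) = -4*c
r(M) = 0
r(74)/p + I(-215, 153)/m = 0/(-1/22109) - 4*153/(-21601) = 0*(-22109) - 612*(-1/21601) = 0 + 612/21601 = 612/21601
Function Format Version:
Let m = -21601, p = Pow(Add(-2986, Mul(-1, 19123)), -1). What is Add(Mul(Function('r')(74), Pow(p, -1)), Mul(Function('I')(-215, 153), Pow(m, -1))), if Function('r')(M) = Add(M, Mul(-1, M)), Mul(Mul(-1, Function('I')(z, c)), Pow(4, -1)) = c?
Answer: Rational(612, 21601) ≈ 0.028332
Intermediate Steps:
p = Rational(-1, 22109) (p = Pow(Add(-2986, -19123), -1) = Pow(-22109, -1) = Rational(-1, 22109) ≈ -4.5230e-5)
Function('I')(z, c) = Mul(-4, c)
Function('r')(M) = 0
Add(Mul(Function('r')(74), Pow(p, -1)), Mul(Function('I')(-215, 153), Pow(m, -1))) = Add(Mul(0, Pow(Rational(-1, 22109), -1)), Mul(Mul(-4, 153), Pow(-21601, -1))) = Add(Mul(0, -22109), Mul(-612, Rational(-1, 21601))) = Add(0, Rational(612, 21601)) = Rational(612, 21601)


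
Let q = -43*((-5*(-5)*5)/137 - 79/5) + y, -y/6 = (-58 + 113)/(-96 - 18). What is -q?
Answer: -8369441/13015 ≈ -643.06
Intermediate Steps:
y = 55/19 (y = -6*(-58 + 113)/(-96 - 18) = -330/(-114) = -330*(-1)/114 = -6*(-55/114) = 55/19 ≈ 2.8947)
q = 8369441/13015 (q = -43*((-5*(-5)*5)/137 - 79/5) + 55/19 = -43*((25*5)*(1/137) - 79*⅕) + 55/19 = -43*(125*(1/137) - 79/5) + 55/19 = -43*(125/137 - 79/5) + 55/19 = -43*(-10198/685) + 55/19 = 438514/685 + 55/19 = 8369441/13015 ≈ 643.06)
-q = -1*8369441/13015 = -8369441/13015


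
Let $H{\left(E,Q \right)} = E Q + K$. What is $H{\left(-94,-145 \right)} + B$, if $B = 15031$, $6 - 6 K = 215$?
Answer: $\frac{171757}{6} \approx 28626.0$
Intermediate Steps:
$K = - \frac{209}{6}$ ($K = 1 - \frac{215}{6} = - \frac{209}{6} \approx -34.833$)
$H{\left(E,Q \right)} = - \frac{209}{6} + E Q$ ($H{\left(E,Q \right)} = E Q - \frac{209}{6} = - \frac{209}{6} + E Q$)
$H{\left(-94,-145 \right)} + B = \left(- \frac{209}{6} - -13630\right) + 15031 = \left(- \frac{209}{6} + 13630\right) + 15031 = \frac{81571}{6} + 15031 = \frac{171757}{6}$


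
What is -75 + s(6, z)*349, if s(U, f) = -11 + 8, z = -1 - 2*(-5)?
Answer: -1122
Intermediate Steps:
z = 9 (z = -1 + 10 = 9)
s(U, f) = -3
-75 + s(6, z)*349 = -75 - 3*349 = -75 - 1047 = -1122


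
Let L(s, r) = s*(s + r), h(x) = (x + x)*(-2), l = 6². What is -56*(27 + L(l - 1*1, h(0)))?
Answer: -70112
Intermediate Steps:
l = 36
h(x) = -4*x (h(x) = (2*x)*(-2) = -4*x)
L(s, r) = s*(r + s)
-56*(27 + L(l - 1*1, h(0))) = -56*(27 + (36 - 1*1)*(-4*0 + (36 - 1*1))) = -56*(27 + (36 - 1)*(0 + (36 - 1))) = -56*(27 + 35*(0 + 35)) = -56*(27 + 35*35) = -56*(27 + 1225) = -56*1252 = -70112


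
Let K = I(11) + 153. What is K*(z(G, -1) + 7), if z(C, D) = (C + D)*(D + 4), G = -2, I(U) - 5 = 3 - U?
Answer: -300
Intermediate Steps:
I(U) = 8 - U (I(U) = 5 + (3 - U) = 8 - U)
z(C, D) = (4 + D)*(C + D) (z(C, D) = (C + D)*(4 + D) = (4 + D)*(C + D))
K = 150 (K = (8 - 1*11) + 153 = (8 - 11) + 153 = -3 + 153 = 150)
K*(z(G, -1) + 7) = 150*(((-1)**2 + 4*(-2) + 4*(-1) - 2*(-1)) + 7) = 150*((1 - 8 - 4 + 2) + 7) = 150*(-9 + 7) = 150*(-2) = -300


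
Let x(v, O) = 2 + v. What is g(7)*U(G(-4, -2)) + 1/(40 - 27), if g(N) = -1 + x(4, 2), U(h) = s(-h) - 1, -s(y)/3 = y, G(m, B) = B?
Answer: -454/13 ≈ -34.923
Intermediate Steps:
s(y) = -3*y
U(h) = -1 + 3*h (U(h) = -(-3)*h - 1 = 3*h - 1 = -1 + 3*h)
g(N) = 5 (g(N) = -1 + (2 + 4) = -1 + 6 = 5)
g(7)*U(G(-4, -2)) + 1/(40 - 27) = 5*(-1 + 3*(-2)) + 1/(40 - 27) = 5*(-1 - 6) + 1/13 = 5*(-7) + 1/13 = -35 + 1/13 = -454/13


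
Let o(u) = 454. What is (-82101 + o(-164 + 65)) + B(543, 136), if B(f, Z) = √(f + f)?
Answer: -81647 + √1086 ≈ -81614.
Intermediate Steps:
B(f, Z) = √2*√f (B(f, Z) = √(2*f) = √2*√f)
(-82101 + o(-164 + 65)) + B(543, 136) = (-82101 + 454) + √2*√543 = -81647 + √1086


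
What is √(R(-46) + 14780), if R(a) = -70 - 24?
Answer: √14686 ≈ 121.19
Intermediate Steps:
R(a) = -94
√(R(-46) + 14780) = √(-94 + 14780) = √14686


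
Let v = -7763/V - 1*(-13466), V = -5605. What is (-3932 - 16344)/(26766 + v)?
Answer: -113646980/225508123 ≈ -0.50396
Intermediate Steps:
v = 75484693/5605 (v = -7763/(-5605) - 1*(-13466) = -7763*(-1/5605) + 13466 = 7763/5605 + 13466 = 75484693/5605 ≈ 13467.)
(-3932 - 16344)/(26766 + v) = (-3932 - 16344)/(26766 + 75484693/5605) = -20276/225508123/5605 = -20276*5605/225508123 = -113646980/225508123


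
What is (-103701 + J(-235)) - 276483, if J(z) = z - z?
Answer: -380184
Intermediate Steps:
J(z) = 0
(-103701 + J(-235)) - 276483 = (-103701 + 0) - 276483 = -103701 - 276483 = -380184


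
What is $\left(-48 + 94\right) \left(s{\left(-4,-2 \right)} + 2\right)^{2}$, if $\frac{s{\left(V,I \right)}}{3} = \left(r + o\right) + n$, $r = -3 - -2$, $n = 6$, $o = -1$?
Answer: $9016$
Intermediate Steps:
$r = -1$ ($r = -3 + 2 = -1$)
$s{\left(V,I \right)} = 12$ ($s{\left(V,I \right)} = 3 \left(\left(-1 - 1\right) + 6\right) = 3 \left(-2 + 6\right) = 3 \cdot 4 = 12$)
$\left(-48 + 94\right) \left(s{\left(-4,-2 \right)} + 2\right)^{2} = \left(-48 + 94\right) \left(12 + 2\right)^{2} = 46 \cdot 14^{2} = 46 \cdot 196 = 9016$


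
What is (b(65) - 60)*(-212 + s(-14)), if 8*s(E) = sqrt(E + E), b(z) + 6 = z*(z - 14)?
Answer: -688788 + 3249*I*sqrt(7)/4 ≈ -6.8879e+5 + 2149.0*I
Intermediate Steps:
b(z) = -6 + z*(-14 + z) (b(z) = -6 + z*(z - 14) = -6 + z*(-14 + z))
s(E) = sqrt(2)*sqrt(E)/8 (s(E) = sqrt(E + E)/8 = sqrt(2*E)/8 = (sqrt(2)*sqrt(E))/8 = sqrt(2)*sqrt(E)/8)
(b(65) - 60)*(-212 + s(-14)) = ((-6 + 65**2 - 14*65) - 60)*(-212 + sqrt(2)*sqrt(-14)/8) = ((-6 + 4225 - 910) - 60)*(-212 + sqrt(2)*(I*sqrt(14))/8) = (3309 - 60)*(-212 + I*sqrt(7)/4) = 3249*(-212 + I*sqrt(7)/4) = -688788 + 3249*I*sqrt(7)/4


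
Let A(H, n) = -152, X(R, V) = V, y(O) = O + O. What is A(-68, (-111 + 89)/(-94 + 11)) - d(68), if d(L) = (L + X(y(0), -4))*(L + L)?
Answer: -8856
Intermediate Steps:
y(O) = 2*O
d(L) = 2*L*(-4 + L) (d(L) = (L - 4)*(L + L) = (-4 + L)*(2*L) = 2*L*(-4 + L))
A(-68, (-111 + 89)/(-94 + 11)) - d(68) = -152 - 2*68*(-4 + 68) = -152 - 2*68*64 = -152 - 1*8704 = -152 - 8704 = -8856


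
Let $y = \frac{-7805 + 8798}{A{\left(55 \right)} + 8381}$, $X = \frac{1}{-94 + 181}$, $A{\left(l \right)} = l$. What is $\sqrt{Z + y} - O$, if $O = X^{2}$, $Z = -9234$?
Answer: $- \frac{1}{7569} + \frac{i \sqrt{18253870931}}{1406} \approx -0.00013212 + 96.093 i$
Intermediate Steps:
$X = \frac{1}{87} \approx 0.011494$
$y = \frac{331}{2812}$ ($y = \frac{-7805 + 8798}{55 + 8381} = \frac{993}{8436} = 993 \cdot \frac{1}{8436} = \frac{331}{2812} \approx 0.11771$)
$O = \frac{1}{7569}$ ($O = \left(\frac{1}{87}\right)^{2} = \frac{1}{7569} \approx 0.00013212$)
$\sqrt{Z + y} - O = \sqrt{-9234 + \frac{331}{2812}} - \frac{1}{7569} = \sqrt{- \frac{25965677}{2812}} - \frac{1}{7569} = \frac{i \sqrt{18253870931}}{1406} - \frac{1}{7569} = - \frac{1}{7569} + \frac{i \sqrt{18253870931}}{1406}$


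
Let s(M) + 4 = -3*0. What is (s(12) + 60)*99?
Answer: 5544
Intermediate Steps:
s(M) = -4 (s(M) = -4 - 3*0 = -4 + 0 = -4)
(s(12) + 60)*99 = (-4 + 60)*99 = 56*99 = 5544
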